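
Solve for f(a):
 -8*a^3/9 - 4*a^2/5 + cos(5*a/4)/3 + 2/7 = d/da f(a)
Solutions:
 f(a) = C1 - 2*a^4/9 - 4*a^3/15 + 2*a/7 + 4*sin(5*a/4)/15


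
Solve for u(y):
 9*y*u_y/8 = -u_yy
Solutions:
 u(y) = C1 + C2*erf(3*y/4)


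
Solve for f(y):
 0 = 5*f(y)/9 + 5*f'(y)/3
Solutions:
 f(y) = C1*exp(-y/3)


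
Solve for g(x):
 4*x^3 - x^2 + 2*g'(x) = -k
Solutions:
 g(x) = C1 - k*x/2 - x^4/2 + x^3/6


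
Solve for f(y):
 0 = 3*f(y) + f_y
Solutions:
 f(y) = C1*exp(-3*y)


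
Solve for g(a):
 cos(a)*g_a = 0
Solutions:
 g(a) = C1


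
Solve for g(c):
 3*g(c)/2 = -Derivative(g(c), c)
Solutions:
 g(c) = C1*exp(-3*c/2)


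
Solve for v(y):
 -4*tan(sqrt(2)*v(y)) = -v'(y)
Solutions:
 v(y) = sqrt(2)*(pi - asin(C1*exp(4*sqrt(2)*y)))/2
 v(y) = sqrt(2)*asin(C1*exp(4*sqrt(2)*y))/2


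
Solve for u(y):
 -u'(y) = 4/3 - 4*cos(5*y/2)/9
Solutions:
 u(y) = C1 - 4*y/3 + 8*sin(5*y/2)/45


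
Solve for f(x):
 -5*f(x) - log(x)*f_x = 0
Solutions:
 f(x) = C1*exp(-5*li(x))


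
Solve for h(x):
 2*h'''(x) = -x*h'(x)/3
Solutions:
 h(x) = C1 + Integral(C2*airyai(-6^(2/3)*x/6) + C3*airybi(-6^(2/3)*x/6), x)


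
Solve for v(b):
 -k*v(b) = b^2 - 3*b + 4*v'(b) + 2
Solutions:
 v(b) = C1*exp(-b*k/4) - b^2/k + 3*b/k + 8*b/k^2 - 2/k - 12/k^2 - 32/k^3


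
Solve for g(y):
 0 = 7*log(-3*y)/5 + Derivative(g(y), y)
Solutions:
 g(y) = C1 - 7*y*log(-y)/5 + 7*y*(1 - log(3))/5


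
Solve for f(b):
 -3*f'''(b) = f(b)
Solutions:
 f(b) = C3*exp(-3^(2/3)*b/3) + (C1*sin(3^(1/6)*b/2) + C2*cos(3^(1/6)*b/2))*exp(3^(2/3)*b/6)


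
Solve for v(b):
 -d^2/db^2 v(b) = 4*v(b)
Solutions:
 v(b) = C1*sin(2*b) + C2*cos(2*b)


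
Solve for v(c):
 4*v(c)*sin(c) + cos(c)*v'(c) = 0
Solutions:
 v(c) = C1*cos(c)^4


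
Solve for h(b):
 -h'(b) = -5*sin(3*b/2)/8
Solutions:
 h(b) = C1 - 5*cos(3*b/2)/12


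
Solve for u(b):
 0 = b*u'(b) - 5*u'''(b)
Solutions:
 u(b) = C1 + Integral(C2*airyai(5^(2/3)*b/5) + C3*airybi(5^(2/3)*b/5), b)


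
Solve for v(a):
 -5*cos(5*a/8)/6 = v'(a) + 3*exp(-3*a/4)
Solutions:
 v(a) = C1 - 4*sin(5*a/8)/3 + 4*exp(-3*a/4)


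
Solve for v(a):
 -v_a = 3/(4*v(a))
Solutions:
 v(a) = -sqrt(C1 - 6*a)/2
 v(a) = sqrt(C1 - 6*a)/2


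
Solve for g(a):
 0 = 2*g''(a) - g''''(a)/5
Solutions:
 g(a) = C1 + C2*a + C3*exp(-sqrt(10)*a) + C4*exp(sqrt(10)*a)


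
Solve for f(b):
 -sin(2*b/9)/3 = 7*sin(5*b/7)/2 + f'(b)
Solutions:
 f(b) = C1 + 3*cos(2*b/9)/2 + 49*cos(5*b/7)/10


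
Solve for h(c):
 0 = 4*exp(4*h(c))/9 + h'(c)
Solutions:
 h(c) = log(-(1/(C1 + 16*c))^(1/4)) + log(3)/2
 h(c) = log(1/(C1 + 16*c))/4 + log(3)/2
 h(c) = log(-I*(1/(C1 + 16*c))^(1/4)) + log(3)/2
 h(c) = log(I*(1/(C1 + 16*c))^(1/4)) + log(3)/2


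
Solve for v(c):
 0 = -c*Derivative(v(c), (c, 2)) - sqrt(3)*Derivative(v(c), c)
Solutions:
 v(c) = C1 + C2*c^(1 - sqrt(3))


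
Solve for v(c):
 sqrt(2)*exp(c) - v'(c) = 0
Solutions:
 v(c) = C1 + sqrt(2)*exp(c)


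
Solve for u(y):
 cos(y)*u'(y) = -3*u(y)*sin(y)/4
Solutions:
 u(y) = C1*cos(y)^(3/4)


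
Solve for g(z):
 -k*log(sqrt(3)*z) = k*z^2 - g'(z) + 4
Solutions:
 g(z) = C1 + k*z^3/3 + k*z*log(z) - k*z + k*z*log(3)/2 + 4*z


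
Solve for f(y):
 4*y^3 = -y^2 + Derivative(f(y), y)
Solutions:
 f(y) = C1 + y^4 + y^3/3


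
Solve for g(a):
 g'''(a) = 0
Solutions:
 g(a) = C1 + C2*a + C3*a^2


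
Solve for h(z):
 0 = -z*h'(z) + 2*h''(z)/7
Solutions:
 h(z) = C1 + C2*erfi(sqrt(7)*z/2)


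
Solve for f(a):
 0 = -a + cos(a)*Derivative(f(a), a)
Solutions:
 f(a) = C1 + Integral(a/cos(a), a)


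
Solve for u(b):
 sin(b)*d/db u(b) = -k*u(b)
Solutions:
 u(b) = C1*exp(k*(-log(cos(b) - 1) + log(cos(b) + 1))/2)


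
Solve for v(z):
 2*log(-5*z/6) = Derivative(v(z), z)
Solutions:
 v(z) = C1 + 2*z*log(-z) + 2*z*(-log(6) - 1 + log(5))


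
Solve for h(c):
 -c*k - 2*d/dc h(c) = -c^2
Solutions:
 h(c) = C1 + c^3/6 - c^2*k/4


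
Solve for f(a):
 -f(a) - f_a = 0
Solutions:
 f(a) = C1*exp(-a)


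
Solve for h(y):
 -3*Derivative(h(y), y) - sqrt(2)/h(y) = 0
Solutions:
 h(y) = -sqrt(C1 - 6*sqrt(2)*y)/3
 h(y) = sqrt(C1 - 6*sqrt(2)*y)/3


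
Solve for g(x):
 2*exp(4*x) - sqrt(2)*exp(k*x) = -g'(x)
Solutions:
 g(x) = C1 - exp(4*x)/2 + sqrt(2)*exp(k*x)/k


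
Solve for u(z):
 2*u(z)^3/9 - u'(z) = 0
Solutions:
 u(z) = -3*sqrt(2)*sqrt(-1/(C1 + 2*z))/2
 u(z) = 3*sqrt(2)*sqrt(-1/(C1 + 2*z))/2


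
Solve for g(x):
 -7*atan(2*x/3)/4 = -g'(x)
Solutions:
 g(x) = C1 + 7*x*atan(2*x/3)/4 - 21*log(4*x^2 + 9)/16


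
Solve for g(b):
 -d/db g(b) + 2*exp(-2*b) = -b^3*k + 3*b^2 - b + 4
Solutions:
 g(b) = C1 + b^4*k/4 - b^3 + b^2/2 - 4*b - exp(-2*b)


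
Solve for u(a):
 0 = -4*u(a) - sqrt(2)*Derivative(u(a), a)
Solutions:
 u(a) = C1*exp(-2*sqrt(2)*a)


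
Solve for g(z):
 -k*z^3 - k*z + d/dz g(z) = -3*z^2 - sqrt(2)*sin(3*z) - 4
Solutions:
 g(z) = C1 + k*z^4/4 + k*z^2/2 - z^3 - 4*z + sqrt(2)*cos(3*z)/3


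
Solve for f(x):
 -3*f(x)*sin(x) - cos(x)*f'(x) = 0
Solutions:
 f(x) = C1*cos(x)^3


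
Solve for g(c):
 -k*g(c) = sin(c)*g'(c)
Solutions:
 g(c) = C1*exp(k*(-log(cos(c) - 1) + log(cos(c) + 1))/2)


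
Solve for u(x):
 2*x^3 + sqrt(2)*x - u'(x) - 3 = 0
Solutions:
 u(x) = C1 + x^4/2 + sqrt(2)*x^2/2 - 3*x


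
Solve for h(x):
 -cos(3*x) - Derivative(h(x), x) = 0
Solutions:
 h(x) = C1 - sin(3*x)/3


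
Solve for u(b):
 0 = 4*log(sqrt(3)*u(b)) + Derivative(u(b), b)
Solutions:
 Integral(1/(2*log(_y) + log(3)), (_y, u(b)))/2 = C1 - b


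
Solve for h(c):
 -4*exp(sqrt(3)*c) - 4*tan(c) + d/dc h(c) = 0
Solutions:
 h(c) = C1 + 4*sqrt(3)*exp(sqrt(3)*c)/3 - 4*log(cos(c))


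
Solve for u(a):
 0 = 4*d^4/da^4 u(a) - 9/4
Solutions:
 u(a) = C1 + C2*a + C3*a^2 + C4*a^3 + 3*a^4/128


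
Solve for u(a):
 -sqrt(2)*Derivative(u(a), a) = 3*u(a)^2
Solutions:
 u(a) = 2/(C1 + 3*sqrt(2)*a)


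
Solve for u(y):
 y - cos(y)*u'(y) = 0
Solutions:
 u(y) = C1 + Integral(y/cos(y), y)


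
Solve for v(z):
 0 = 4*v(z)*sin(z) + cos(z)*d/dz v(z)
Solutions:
 v(z) = C1*cos(z)^4


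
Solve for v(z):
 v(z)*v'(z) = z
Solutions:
 v(z) = -sqrt(C1 + z^2)
 v(z) = sqrt(C1 + z^2)


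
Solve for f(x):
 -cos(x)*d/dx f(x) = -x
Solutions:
 f(x) = C1 + Integral(x/cos(x), x)


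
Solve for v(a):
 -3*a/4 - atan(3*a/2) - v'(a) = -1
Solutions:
 v(a) = C1 - 3*a^2/8 - a*atan(3*a/2) + a + log(9*a^2 + 4)/3


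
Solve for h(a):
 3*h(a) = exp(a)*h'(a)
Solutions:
 h(a) = C1*exp(-3*exp(-a))


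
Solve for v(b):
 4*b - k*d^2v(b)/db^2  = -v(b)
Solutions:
 v(b) = C1*exp(-b*sqrt(1/k)) + C2*exp(b*sqrt(1/k)) - 4*b


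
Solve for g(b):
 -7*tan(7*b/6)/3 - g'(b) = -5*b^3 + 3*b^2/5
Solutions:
 g(b) = C1 + 5*b^4/4 - b^3/5 + 2*log(cos(7*b/6))


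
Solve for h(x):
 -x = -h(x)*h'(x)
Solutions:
 h(x) = -sqrt(C1 + x^2)
 h(x) = sqrt(C1 + x^2)


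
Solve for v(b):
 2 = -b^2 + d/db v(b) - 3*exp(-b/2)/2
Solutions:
 v(b) = C1 + b^3/3 + 2*b - 3*exp(-b/2)


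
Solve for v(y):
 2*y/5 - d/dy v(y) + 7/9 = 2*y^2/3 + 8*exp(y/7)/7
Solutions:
 v(y) = C1 - 2*y^3/9 + y^2/5 + 7*y/9 - 8*exp(y/7)


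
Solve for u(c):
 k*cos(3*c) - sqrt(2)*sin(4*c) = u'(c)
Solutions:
 u(c) = C1 + k*sin(3*c)/3 + sqrt(2)*cos(4*c)/4


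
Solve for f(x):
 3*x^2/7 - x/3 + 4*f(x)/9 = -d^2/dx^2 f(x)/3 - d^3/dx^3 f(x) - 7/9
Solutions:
 f(x) = C1*exp(x*(-2 + (18*sqrt(82) + 163)^(-1/3) + (18*sqrt(82) + 163)^(1/3))/18)*sin(sqrt(3)*x*(-(18*sqrt(82) + 163)^(1/3) + (18*sqrt(82) + 163)^(-1/3))/18) + C2*exp(x*(-2 + (18*sqrt(82) + 163)^(-1/3) + (18*sqrt(82) + 163)^(1/3))/18)*cos(sqrt(3)*x*(-(18*sqrt(82) + 163)^(1/3) + (18*sqrt(82) + 163)^(-1/3))/18) + C3*exp(-x*((18*sqrt(82) + 163)^(-1/3) + 1 + (18*sqrt(82) + 163)^(1/3))/9) - 27*x^2/28 + 3*x/4 - 17/56


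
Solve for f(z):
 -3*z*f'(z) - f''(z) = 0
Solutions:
 f(z) = C1 + C2*erf(sqrt(6)*z/2)


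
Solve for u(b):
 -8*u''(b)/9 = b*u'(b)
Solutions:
 u(b) = C1 + C2*erf(3*b/4)


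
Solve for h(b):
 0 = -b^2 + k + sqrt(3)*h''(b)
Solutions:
 h(b) = C1 + C2*b + sqrt(3)*b^4/36 - sqrt(3)*b^2*k/6


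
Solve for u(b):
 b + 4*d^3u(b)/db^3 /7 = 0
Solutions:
 u(b) = C1 + C2*b + C3*b^2 - 7*b^4/96


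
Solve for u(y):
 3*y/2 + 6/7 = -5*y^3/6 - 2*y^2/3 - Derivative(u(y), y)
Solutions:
 u(y) = C1 - 5*y^4/24 - 2*y^3/9 - 3*y^2/4 - 6*y/7


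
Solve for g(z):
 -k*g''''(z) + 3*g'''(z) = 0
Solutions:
 g(z) = C1 + C2*z + C3*z^2 + C4*exp(3*z/k)


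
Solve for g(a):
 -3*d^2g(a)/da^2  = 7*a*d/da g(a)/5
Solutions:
 g(a) = C1 + C2*erf(sqrt(210)*a/30)


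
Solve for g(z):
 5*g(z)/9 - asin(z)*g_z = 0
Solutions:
 g(z) = C1*exp(5*Integral(1/asin(z), z)/9)


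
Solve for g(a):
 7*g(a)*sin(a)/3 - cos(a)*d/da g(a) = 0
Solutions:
 g(a) = C1/cos(a)^(7/3)


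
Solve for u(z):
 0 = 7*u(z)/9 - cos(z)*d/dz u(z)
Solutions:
 u(z) = C1*(sin(z) + 1)^(7/18)/(sin(z) - 1)^(7/18)


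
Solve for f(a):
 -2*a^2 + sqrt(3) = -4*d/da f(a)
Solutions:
 f(a) = C1 + a^3/6 - sqrt(3)*a/4


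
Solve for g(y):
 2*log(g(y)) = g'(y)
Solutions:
 li(g(y)) = C1 + 2*y


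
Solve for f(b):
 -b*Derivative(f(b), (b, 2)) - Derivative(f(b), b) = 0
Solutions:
 f(b) = C1 + C2*log(b)


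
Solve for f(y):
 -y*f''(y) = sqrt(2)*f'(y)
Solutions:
 f(y) = C1 + C2*y^(1 - sqrt(2))


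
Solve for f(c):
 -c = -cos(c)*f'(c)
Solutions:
 f(c) = C1 + Integral(c/cos(c), c)


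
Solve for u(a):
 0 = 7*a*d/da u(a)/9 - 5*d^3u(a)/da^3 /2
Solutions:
 u(a) = C1 + Integral(C2*airyai(1050^(1/3)*a/15) + C3*airybi(1050^(1/3)*a/15), a)


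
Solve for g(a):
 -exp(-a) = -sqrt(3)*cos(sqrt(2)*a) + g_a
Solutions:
 g(a) = C1 + sqrt(6)*sin(sqrt(2)*a)/2 + exp(-a)


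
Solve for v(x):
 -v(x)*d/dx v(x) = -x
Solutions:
 v(x) = -sqrt(C1 + x^2)
 v(x) = sqrt(C1 + x^2)


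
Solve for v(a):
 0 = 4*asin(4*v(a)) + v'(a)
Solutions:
 Integral(1/asin(4*_y), (_y, v(a))) = C1 - 4*a


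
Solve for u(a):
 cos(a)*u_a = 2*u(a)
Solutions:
 u(a) = C1*(sin(a) + 1)/(sin(a) - 1)


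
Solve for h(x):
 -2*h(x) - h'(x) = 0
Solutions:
 h(x) = C1*exp(-2*x)


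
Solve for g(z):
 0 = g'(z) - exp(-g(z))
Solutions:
 g(z) = log(C1 + z)


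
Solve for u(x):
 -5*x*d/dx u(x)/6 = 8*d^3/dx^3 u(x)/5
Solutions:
 u(x) = C1 + Integral(C2*airyai(-30^(2/3)*x/12) + C3*airybi(-30^(2/3)*x/12), x)


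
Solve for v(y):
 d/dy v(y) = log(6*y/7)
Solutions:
 v(y) = C1 + y*log(y) - y + y*log(6/7)


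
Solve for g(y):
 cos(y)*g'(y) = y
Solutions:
 g(y) = C1 + Integral(y/cos(y), y)


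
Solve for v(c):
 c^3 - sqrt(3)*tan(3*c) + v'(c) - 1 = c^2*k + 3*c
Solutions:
 v(c) = C1 - c^4/4 + c^3*k/3 + 3*c^2/2 + c - sqrt(3)*log(cos(3*c))/3


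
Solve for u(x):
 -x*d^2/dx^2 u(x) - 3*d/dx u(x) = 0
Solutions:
 u(x) = C1 + C2/x^2


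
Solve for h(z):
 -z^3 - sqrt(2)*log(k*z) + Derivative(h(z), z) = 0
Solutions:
 h(z) = C1 + z^4/4 + sqrt(2)*z*log(k*z) - sqrt(2)*z


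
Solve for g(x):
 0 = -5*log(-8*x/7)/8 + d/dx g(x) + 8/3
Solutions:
 g(x) = C1 + 5*x*log(-x)/8 + x*(-79 - 15*log(7) + 45*log(2))/24


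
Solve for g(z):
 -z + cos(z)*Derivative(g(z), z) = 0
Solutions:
 g(z) = C1 + Integral(z/cos(z), z)


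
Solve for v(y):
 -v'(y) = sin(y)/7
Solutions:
 v(y) = C1 + cos(y)/7


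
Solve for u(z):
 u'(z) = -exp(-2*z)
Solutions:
 u(z) = C1 + exp(-2*z)/2


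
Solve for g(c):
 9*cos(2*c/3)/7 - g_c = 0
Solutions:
 g(c) = C1 + 27*sin(2*c/3)/14


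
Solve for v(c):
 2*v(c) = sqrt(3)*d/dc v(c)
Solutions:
 v(c) = C1*exp(2*sqrt(3)*c/3)


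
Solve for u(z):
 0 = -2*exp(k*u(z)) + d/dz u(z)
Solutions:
 u(z) = Piecewise((log(-1/(C1*k + 2*k*z))/k, Ne(k, 0)), (nan, True))
 u(z) = Piecewise((C1 + 2*z, Eq(k, 0)), (nan, True))


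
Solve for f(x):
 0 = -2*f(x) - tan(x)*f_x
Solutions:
 f(x) = C1/sin(x)^2


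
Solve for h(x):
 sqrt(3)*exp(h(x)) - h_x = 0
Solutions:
 h(x) = log(-1/(C1 + sqrt(3)*x))


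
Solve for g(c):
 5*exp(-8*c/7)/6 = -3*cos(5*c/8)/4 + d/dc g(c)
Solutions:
 g(c) = C1 + 6*sin(5*c/8)/5 - 35*exp(-8*c/7)/48


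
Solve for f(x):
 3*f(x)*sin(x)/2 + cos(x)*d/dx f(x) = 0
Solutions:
 f(x) = C1*cos(x)^(3/2)


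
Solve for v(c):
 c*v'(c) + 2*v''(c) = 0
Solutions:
 v(c) = C1 + C2*erf(c/2)


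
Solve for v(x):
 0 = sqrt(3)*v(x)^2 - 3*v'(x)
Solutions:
 v(x) = -3/(C1 + sqrt(3)*x)


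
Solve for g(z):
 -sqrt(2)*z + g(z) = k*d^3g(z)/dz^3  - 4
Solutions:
 g(z) = C1*exp(z*(1/k)^(1/3)) + C2*exp(z*(-1 + sqrt(3)*I)*(1/k)^(1/3)/2) + C3*exp(-z*(1 + sqrt(3)*I)*(1/k)^(1/3)/2) + sqrt(2)*z - 4


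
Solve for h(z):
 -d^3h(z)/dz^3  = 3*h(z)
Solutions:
 h(z) = C3*exp(-3^(1/3)*z) + (C1*sin(3^(5/6)*z/2) + C2*cos(3^(5/6)*z/2))*exp(3^(1/3)*z/2)


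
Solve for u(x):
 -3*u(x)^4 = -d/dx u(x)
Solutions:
 u(x) = (-1/(C1 + 9*x))^(1/3)
 u(x) = (-1/(C1 + 3*x))^(1/3)*(-3^(2/3) - 3*3^(1/6)*I)/6
 u(x) = (-1/(C1 + 3*x))^(1/3)*(-3^(2/3) + 3*3^(1/6)*I)/6


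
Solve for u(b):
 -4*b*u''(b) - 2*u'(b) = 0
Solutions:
 u(b) = C1 + C2*sqrt(b)


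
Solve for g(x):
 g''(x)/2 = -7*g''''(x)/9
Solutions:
 g(x) = C1 + C2*x + C3*sin(3*sqrt(14)*x/14) + C4*cos(3*sqrt(14)*x/14)


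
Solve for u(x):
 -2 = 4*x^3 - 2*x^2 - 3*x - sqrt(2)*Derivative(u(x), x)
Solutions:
 u(x) = C1 + sqrt(2)*x^4/2 - sqrt(2)*x^3/3 - 3*sqrt(2)*x^2/4 + sqrt(2)*x


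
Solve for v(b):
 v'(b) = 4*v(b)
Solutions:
 v(b) = C1*exp(4*b)


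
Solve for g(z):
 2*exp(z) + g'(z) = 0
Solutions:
 g(z) = C1 - 2*exp(z)


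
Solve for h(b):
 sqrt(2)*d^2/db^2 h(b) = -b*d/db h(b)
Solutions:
 h(b) = C1 + C2*erf(2^(1/4)*b/2)


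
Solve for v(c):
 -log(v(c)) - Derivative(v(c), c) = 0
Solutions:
 li(v(c)) = C1 - c


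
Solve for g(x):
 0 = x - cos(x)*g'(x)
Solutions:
 g(x) = C1 + Integral(x/cos(x), x)


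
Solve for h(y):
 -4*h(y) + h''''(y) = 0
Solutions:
 h(y) = C1*exp(-sqrt(2)*y) + C2*exp(sqrt(2)*y) + C3*sin(sqrt(2)*y) + C4*cos(sqrt(2)*y)


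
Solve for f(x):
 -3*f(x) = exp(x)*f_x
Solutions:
 f(x) = C1*exp(3*exp(-x))


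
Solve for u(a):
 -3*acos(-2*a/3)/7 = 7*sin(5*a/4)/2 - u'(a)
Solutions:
 u(a) = C1 + 3*a*acos(-2*a/3)/7 + 3*sqrt(9 - 4*a^2)/14 - 14*cos(5*a/4)/5


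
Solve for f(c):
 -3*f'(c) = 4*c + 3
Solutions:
 f(c) = C1 - 2*c^2/3 - c


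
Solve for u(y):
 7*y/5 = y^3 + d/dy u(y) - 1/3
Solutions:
 u(y) = C1 - y^4/4 + 7*y^2/10 + y/3


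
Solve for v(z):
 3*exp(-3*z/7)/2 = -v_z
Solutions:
 v(z) = C1 + 7*exp(-3*z/7)/2


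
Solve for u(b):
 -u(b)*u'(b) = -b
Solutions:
 u(b) = -sqrt(C1 + b^2)
 u(b) = sqrt(C1 + b^2)


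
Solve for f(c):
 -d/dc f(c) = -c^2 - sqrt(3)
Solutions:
 f(c) = C1 + c^3/3 + sqrt(3)*c


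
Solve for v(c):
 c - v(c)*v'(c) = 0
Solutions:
 v(c) = -sqrt(C1 + c^2)
 v(c) = sqrt(C1 + c^2)


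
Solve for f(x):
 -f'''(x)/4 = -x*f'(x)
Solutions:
 f(x) = C1 + Integral(C2*airyai(2^(2/3)*x) + C3*airybi(2^(2/3)*x), x)


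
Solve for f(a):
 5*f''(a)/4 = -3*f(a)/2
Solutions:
 f(a) = C1*sin(sqrt(30)*a/5) + C2*cos(sqrt(30)*a/5)


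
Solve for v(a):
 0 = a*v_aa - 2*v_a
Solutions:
 v(a) = C1 + C2*a^3


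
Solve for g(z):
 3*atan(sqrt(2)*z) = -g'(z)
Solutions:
 g(z) = C1 - 3*z*atan(sqrt(2)*z) + 3*sqrt(2)*log(2*z^2 + 1)/4


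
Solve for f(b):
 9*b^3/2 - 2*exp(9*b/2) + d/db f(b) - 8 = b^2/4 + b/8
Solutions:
 f(b) = C1 - 9*b^4/8 + b^3/12 + b^2/16 + 8*b + 4*exp(9*b/2)/9


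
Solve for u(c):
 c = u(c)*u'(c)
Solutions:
 u(c) = -sqrt(C1 + c^2)
 u(c) = sqrt(C1 + c^2)


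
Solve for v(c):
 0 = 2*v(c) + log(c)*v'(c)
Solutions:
 v(c) = C1*exp(-2*li(c))


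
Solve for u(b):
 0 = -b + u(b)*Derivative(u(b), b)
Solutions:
 u(b) = -sqrt(C1 + b^2)
 u(b) = sqrt(C1 + b^2)


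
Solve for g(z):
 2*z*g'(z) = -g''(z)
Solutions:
 g(z) = C1 + C2*erf(z)


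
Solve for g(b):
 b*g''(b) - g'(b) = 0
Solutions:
 g(b) = C1 + C2*b^2


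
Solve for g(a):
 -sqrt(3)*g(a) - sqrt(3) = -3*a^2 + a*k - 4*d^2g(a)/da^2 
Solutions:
 g(a) = C1*exp(-3^(1/4)*a/2) + C2*exp(3^(1/4)*a/2) + sqrt(3)*a^2 - sqrt(3)*a*k/3 + 7


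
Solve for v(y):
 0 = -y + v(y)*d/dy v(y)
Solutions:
 v(y) = -sqrt(C1 + y^2)
 v(y) = sqrt(C1 + y^2)


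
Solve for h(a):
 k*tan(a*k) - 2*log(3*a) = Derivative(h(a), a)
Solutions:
 h(a) = C1 - 2*a*log(a) - 2*a*log(3) + 2*a + k*Piecewise((-log(cos(a*k))/k, Ne(k, 0)), (0, True))


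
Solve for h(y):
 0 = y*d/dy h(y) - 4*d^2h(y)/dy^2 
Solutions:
 h(y) = C1 + C2*erfi(sqrt(2)*y/4)


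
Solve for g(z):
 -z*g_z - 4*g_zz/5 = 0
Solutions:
 g(z) = C1 + C2*erf(sqrt(10)*z/4)


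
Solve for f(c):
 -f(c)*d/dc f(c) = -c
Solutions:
 f(c) = -sqrt(C1 + c^2)
 f(c) = sqrt(C1 + c^2)


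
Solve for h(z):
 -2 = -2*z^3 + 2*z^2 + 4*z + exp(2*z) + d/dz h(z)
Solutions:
 h(z) = C1 + z^4/2 - 2*z^3/3 - 2*z^2 - 2*z - exp(2*z)/2


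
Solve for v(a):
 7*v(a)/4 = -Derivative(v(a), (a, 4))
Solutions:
 v(a) = (C1*sin(7^(1/4)*a/2) + C2*cos(7^(1/4)*a/2))*exp(-7^(1/4)*a/2) + (C3*sin(7^(1/4)*a/2) + C4*cos(7^(1/4)*a/2))*exp(7^(1/4)*a/2)


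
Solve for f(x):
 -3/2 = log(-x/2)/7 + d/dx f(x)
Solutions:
 f(x) = C1 - x*log(-x)/7 + x*(-19 + 2*log(2))/14


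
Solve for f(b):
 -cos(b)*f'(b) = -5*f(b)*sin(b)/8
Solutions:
 f(b) = C1/cos(b)^(5/8)


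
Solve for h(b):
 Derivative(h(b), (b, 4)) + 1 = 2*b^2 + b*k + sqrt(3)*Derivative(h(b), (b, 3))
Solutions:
 h(b) = C1 + C2*b + C3*b^2 + C4*exp(sqrt(3)*b) - sqrt(3)*b^5/90 + b^4*(-sqrt(3)*k - 4)/72 + b^3*(-3*k - sqrt(3))/54


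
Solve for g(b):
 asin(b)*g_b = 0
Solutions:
 g(b) = C1


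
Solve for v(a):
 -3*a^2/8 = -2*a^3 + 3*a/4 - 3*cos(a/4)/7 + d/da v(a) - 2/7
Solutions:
 v(a) = C1 + a^4/2 - a^3/8 - 3*a^2/8 + 2*a/7 + 12*sin(a/4)/7


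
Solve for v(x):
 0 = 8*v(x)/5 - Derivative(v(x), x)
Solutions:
 v(x) = C1*exp(8*x/5)


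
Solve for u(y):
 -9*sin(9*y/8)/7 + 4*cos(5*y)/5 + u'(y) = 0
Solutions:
 u(y) = C1 - 4*sin(5*y)/25 - 8*cos(9*y/8)/7


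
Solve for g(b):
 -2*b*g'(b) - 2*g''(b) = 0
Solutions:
 g(b) = C1 + C2*erf(sqrt(2)*b/2)


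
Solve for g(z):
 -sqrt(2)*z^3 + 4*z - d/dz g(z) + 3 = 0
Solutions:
 g(z) = C1 - sqrt(2)*z^4/4 + 2*z^2 + 3*z


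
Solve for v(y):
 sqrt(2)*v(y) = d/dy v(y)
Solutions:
 v(y) = C1*exp(sqrt(2)*y)


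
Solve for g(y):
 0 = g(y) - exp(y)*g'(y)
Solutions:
 g(y) = C1*exp(-exp(-y))


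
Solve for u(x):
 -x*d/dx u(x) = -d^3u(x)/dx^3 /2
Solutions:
 u(x) = C1 + Integral(C2*airyai(2^(1/3)*x) + C3*airybi(2^(1/3)*x), x)


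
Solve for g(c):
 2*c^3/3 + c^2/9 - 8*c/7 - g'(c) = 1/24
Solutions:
 g(c) = C1 + c^4/6 + c^3/27 - 4*c^2/7 - c/24


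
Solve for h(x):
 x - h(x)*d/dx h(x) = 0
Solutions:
 h(x) = -sqrt(C1 + x^2)
 h(x) = sqrt(C1 + x^2)


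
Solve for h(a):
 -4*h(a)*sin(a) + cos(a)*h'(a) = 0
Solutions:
 h(a) = C1/cos(a)^4


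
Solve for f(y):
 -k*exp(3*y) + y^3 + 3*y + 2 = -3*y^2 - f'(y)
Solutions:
 f(y) = C1 + k*exp(3*y)/3 - y^4/4 - y^3 - 3*y^2/2 - 2*y


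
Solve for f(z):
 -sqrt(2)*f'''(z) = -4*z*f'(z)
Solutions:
 f(z) = C1 + Integral(C2*airyai(sqrt(2)*z) + C3*airybi(sqrt(2)*z), z)


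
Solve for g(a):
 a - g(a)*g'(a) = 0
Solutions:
 g(a) = -sqrt(C1 + a^2)
 g(a) = sqrt(C1 + a^2)


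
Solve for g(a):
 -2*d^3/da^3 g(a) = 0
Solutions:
 g(a) = C1 + C2*a + C3*a^2


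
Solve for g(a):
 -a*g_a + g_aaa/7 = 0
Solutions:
 g(a) = C1 + Integral(C2*airyai(7^(1/3)*a) + C3*airybi(7^(1/3)*a), a)


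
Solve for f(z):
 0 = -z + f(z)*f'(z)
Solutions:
 f(z) = -sqrt(C1 + z^2)
 f(z) = sqrt(C1 + z^2)


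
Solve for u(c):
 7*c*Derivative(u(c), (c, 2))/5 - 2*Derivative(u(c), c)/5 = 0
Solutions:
 u(c) = C1 + C2*c^(9/7)


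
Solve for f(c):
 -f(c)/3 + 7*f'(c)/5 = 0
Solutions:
 f(c) = C1*exp(5*c/21)


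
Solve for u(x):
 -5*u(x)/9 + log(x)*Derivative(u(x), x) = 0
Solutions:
 u(x) = C1*exp(5*li(x)/9)


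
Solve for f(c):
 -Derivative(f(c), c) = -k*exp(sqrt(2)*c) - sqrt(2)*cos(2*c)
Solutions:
 f(c) = C1 + sqrt(2)*k*exp(sqrt(2)*c)/2 + sqrt(2)*sin(2*c)/2


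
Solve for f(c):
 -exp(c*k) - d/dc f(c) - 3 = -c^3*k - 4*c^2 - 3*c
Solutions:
 f(c) = C1 + c^4*k/4 + 4*c^3/3 + 3*c^2/2 - 3*c - exp(c*k)/k


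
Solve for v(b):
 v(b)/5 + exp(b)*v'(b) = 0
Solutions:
 v(b) = C1*exp(exp(-b)/5)


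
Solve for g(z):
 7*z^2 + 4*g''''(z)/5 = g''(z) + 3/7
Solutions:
 g(z) = C1 + C2*z + C3*exp(-sqrt(5)*z/2) + C4*exp(sqrt(5)*z/2) + 7*z^4/12 + 377*z^2/70


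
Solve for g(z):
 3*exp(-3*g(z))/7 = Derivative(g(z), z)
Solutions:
 g(z) = log(C1 + 9*z/7)/3
 g(z) = log((-1 - sqrt(3)*I)*(C1 + 9*z/7)^(1/3)/2)
 g(z) = log((-1 + sqrt(3)*I)*(C1 + 9*z/7)^(1/3)/2)


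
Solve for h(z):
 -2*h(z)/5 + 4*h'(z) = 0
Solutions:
 h(z) = C1*exp(z/10)


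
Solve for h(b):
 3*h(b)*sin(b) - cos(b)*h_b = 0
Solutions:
 h(b) = C1/cos(b)^3


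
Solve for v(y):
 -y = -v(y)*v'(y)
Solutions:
 v(y) = -sqrt(C1 + y^2)
 v(y) = sqrt(C1 + y^2)


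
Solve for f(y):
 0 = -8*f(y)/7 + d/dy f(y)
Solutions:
 f(y) = C1*exp(8*y/7)


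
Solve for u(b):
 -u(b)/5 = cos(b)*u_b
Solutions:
 u(b) = C1*(sin(b) - 1)^(1/10)/(sin(b) + 1)^(1/10)


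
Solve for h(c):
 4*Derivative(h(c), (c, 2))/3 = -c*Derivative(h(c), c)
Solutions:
 h(c) = C1 + C2*erf(sqrt(6)*c/4)


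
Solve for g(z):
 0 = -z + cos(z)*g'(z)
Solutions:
 g(z) = C1 + Integral(z/cos(z), z)


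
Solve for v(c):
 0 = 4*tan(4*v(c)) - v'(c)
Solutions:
 v(c) = -asin(C1*exp(16*c))/4 + pi/4
 v(c) = asin(C1*exp(16*c))/4


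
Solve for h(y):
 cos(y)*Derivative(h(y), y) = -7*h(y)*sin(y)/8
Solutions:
 h(y) = C1*cos(y)^(7/8)


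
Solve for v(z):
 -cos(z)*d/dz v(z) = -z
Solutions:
 v(z) = C1 + Integral(z/cos(z), z)


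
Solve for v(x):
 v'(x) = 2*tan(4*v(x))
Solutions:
 v(x) = -asin(C1*exp(8*x))/4 + pi/4
 v(x) = asin(C1*exp(8*x))/4


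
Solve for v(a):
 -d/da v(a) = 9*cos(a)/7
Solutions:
 v(a) = C1 - 9*sin(a)/7


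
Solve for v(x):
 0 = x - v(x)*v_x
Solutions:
 v(x) = -sqrt(C1 + x^2)
 v(x) = sqrt(C1 + x^2)


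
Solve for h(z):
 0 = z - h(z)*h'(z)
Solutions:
 h(z) = -sqrt(C1 + z^2)
 h(z) = sqrt(C1 + z^2)


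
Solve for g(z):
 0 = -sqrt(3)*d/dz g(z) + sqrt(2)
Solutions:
 g(z) = C1 + sqrt(6)*z/3


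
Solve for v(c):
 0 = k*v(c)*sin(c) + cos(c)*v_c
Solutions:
 v(c) = C1*exp(k*log(cos(c)))


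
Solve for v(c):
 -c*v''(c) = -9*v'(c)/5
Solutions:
 v(c) = C1 + C2*c^(14/5)


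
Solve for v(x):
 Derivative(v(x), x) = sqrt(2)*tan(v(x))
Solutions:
 v(x) = pi - asin(C1*exp(sqrt(2)*x))
 v(x) = asin(C1*exp(sqrt(2)*x))


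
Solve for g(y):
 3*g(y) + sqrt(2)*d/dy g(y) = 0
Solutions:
 g(y) = C1*exp(-3*sqrt(2)*y/2)


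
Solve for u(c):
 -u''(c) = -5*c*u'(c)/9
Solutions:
 u(c) = C1 + C2*erfi(sqrt(10)*c/6)


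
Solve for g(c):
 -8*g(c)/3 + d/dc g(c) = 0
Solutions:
 g(c) = C1*exp(8*c/3)


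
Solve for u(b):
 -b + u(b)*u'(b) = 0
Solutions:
 u(b) = -sqrt(C1 + b^2)
 u(b) = sqrt(C1 + b^2)


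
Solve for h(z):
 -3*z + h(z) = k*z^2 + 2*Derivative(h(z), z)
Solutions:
 h(z) = C1*exp(z/2) + k*z^2 + 4*k*z + 8*k + 3*z + 6


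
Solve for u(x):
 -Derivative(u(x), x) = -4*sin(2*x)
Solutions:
 u(x) = C1 - 2*cos(2*x)


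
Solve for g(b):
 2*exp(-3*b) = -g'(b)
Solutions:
 g(b) = C1 + 2*exp(-3*b)/3


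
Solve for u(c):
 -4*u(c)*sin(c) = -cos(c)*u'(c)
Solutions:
 u(c) = C1/cos(c)^4


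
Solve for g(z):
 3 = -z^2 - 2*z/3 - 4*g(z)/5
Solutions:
 g(z) = -5*z^2/4 - 5*z/6 - 15/4


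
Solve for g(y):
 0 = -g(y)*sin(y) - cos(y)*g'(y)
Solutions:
 g(y) = C1*cos(y)


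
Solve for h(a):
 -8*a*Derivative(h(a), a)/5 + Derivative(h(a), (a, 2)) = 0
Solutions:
 h(a) = C1 + C2*erfi(2*sqrt(5)*a/5)


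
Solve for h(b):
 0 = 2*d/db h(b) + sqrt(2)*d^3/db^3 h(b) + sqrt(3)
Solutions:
 h(b) = C1 + C2*sin(2^(1/4)*b) + C3*cos(2^(1/4)*b) - sqrt(3)*b/2


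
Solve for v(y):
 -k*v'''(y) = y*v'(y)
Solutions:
 v(y) = C1 + Integral(C2*airyai(y*(-1/k)^(1/3)) + C3*airybi(y*(-1/k)^(1/3)), y)


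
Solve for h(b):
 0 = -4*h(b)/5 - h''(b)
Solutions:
 h(b) = C1*sin(2*sqrt(5)*b/5) + C2*cos(2*sqrt(5)*b/5)


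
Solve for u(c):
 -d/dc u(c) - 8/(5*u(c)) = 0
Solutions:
 u(c) = -sqrt(C1 - 80*c)/5
 u(c) = sqrt(C1 - 80*c)/5


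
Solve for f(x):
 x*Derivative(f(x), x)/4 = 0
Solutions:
 f(x) = C1


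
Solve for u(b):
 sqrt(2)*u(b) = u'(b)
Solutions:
 u(b) = C1*exp(sqrt(2)*b)


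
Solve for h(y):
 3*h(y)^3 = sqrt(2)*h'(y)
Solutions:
 h(y) = -sqrt(-1/(C1 + 3*sqrt(2)*y))
 h(y) = sqrt(-1/(C1 + 3*sqrt(2)*y))


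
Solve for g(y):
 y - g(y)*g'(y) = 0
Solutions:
 g(y) = -sqrt(C1 + y^2)
 g(y) = sqrt(C1 + y^2)


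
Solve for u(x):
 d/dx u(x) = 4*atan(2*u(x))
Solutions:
 Integral(1/atan(2*_y), (_y, u(x))) = C1 + 4*x


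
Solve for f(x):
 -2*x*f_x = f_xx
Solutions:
 f(x) = C1 + C2*erf(x)


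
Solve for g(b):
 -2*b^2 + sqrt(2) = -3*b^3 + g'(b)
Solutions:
 g(b) = C1 + 3*b^4/4 - 2*b^3/3 + sqrt(2)*b


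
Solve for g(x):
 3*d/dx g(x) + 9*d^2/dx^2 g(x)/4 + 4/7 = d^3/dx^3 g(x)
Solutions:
 g(x) = C1 + C2*exp(x*(9 - sqrt(273))/8) + C3*exp(x*(9 + sqrt(273))/8) - 4*x/21


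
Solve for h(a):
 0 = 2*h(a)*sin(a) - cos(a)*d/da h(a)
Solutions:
 h(a) = C1/cos(a)^2


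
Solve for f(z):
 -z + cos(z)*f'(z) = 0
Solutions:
 f(z) = C1 + Integral(z/cos(z), z)


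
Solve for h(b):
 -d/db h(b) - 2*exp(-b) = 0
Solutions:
 h(b) = C1 + 2*exp(-b)


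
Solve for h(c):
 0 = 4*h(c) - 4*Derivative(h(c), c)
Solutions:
 h(c) = C1*exp(c)


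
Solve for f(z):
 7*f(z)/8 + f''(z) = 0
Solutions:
 f(z) = C1*sin(sqrt(14)*z/4) + C2*cos(sqrt(14)*z/4)


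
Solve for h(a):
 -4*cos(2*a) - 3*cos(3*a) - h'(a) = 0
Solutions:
 h(a) = C1 - 2*sin(2*a) - sin(3*a)


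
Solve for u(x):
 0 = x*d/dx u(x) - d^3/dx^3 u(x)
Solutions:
 u(x) = C1 + Integral(C2*airyai(x) + C3*airybi(x), x)


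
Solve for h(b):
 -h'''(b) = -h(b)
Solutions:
 h(b) = C3*exp(b) + (C1*sin(sqrt(3)*b/2) + C2*cos(sqrt(3)*b/2))*exp(-b/2)


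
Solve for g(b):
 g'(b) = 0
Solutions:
 g(b) = C1


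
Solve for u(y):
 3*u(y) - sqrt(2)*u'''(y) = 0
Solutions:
 u(y) = C3*exp(2^(5/6)*3^(1/3)*y/2) + (C1*sin(6^(5/6)*y/4) + C2*cos(6^(5/6)*y/4))*exp(-2^(5/6)*3^(1/3)*y/4)


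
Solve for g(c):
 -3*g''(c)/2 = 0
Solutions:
 g(c) = C1 + C2*c


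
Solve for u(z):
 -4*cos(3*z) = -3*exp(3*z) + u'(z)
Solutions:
 u(z) = C1 + exp(3*z) - 4*sin(3*z)/3


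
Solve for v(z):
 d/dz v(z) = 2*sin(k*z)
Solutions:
 v(z) = C1 - 2*cos(k*z)/k


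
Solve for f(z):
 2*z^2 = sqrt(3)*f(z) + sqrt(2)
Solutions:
 f(z) = 2*sqrt(3)*z^2/3 - sqrt(6)/3


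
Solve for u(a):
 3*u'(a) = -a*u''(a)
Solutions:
 u(a) = C1 + C2/a^2


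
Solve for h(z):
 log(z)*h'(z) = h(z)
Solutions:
 h(z) = C1*exp(li(z))


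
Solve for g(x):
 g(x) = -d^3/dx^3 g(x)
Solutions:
 g(x) = C3*exp(-x) + (C1*sin(sqrt(3)*x/2) + C2*cos(sqrt(3)*x/2))*exp(x/2)


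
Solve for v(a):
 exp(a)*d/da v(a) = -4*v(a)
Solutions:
 v(a) = C1*exp(4*exp(-a))


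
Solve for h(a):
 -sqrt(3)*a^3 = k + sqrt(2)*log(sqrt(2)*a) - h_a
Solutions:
 h(a) = C1 + sqrt(3)*a^4/4 + a*k + sqrt(2)*a*log(a) - sqrt(2)*a + sqrt(2)*a*log(2)/2


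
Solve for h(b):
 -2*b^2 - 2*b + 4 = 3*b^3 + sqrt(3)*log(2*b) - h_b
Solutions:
 h(b) = C1 + 3*b^4/4 + 2*b^3/3 + b^2 + sqrt(3)*b*log(b) - 4*b - sqrt(3)*b + sqrt(3)*b*log(2)


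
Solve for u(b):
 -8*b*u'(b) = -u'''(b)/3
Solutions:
 u(b) = C1 + Integral(C2*airyai(2*3^(1/3)*b) + C3*airybi(2*3^(1/3)*b), b)


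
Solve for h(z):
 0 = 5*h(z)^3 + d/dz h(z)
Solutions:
 h(z) = -sqrt(2)*sqrt(-1/(C1 - 5*z))/2
 h(z) = sqrt(2)*sqrt(-1/(C1 - 5*z))/2


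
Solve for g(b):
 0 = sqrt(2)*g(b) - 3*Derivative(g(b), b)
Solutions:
 g(b) = C1*exp(sqrt(2)*b/3)


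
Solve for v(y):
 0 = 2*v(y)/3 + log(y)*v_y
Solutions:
 v(y) = C1*exp(-2*li(y)/3)


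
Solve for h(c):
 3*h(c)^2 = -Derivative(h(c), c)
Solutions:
 h(c) = 1/(C1 + 3*c)


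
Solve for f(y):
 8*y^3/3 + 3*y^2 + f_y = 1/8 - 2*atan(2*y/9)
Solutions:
 f(y) = C1 - 2*y^4/3 - y^3 - 2*y*atan(2*y/9) + y/8 + 9*log(4*y^2 + 81)/2


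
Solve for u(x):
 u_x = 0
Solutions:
 u(x) = C1


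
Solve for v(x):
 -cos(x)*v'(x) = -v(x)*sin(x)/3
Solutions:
 v(x) = C1/cos(x)^(1/3)


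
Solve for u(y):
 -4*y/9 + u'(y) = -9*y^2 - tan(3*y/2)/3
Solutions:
 u(y) = C1 - 3*y^3 + 2*y^2/9 + 2*log(cos(3*y/2))/9


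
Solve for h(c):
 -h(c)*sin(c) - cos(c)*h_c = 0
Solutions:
 h(c) = C1*cos(c)


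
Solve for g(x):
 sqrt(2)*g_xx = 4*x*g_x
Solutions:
 g(x) = C1 + C2*erfi(2^(1/4)*x)


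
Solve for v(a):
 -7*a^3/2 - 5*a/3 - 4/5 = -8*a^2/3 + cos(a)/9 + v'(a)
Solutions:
 v(a) = C1 - 7*a^4/8 + 8*a^3/9 - 5*a^2/6 - 4*a/5 - sin(a)/9


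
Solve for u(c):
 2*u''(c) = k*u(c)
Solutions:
 u(c) = C1*exp(-sqrt(2)*c*sqrt(k)/2) + C2*exp(sqrt(2)*c*sqrt(k)/2)


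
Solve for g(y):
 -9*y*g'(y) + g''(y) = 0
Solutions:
 g(y) = C1 + C2*erfi(3*sqrt(2)*y/2)


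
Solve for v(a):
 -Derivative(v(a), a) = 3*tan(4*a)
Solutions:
 v(a) = C1 + 3*log(cos(4*a))/4


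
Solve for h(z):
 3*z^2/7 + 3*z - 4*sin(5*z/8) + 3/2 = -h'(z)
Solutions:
 h(z) = C1 - z^3/7 - 3*z^2/2 - 3*z/2 - 32*cos(5*z/8)/5


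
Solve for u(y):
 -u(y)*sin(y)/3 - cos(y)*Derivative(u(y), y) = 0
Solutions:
 u(y) = C1*cos(y)^(1/3)


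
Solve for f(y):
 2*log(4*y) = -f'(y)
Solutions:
 f(y) = C1 - 2*y*log(y) - y*log(16) + 2*y


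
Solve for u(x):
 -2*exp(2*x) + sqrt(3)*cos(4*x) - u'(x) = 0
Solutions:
 u(x) = C1 - exp(2*x) + sqrt(3)*sin(4*x)/4


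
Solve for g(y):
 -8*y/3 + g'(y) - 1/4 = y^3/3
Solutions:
 g(y) = C1 + y^4/12 + 4*y^2/3 + y/4


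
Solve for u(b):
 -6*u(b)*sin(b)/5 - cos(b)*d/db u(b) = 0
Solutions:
 u(b) = C1*cos(b)^(6/5)


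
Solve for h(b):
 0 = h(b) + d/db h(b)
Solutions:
 h(b) = C1*exp(-b)


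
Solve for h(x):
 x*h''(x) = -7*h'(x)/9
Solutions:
 h(x) = C1 + C2*x^(2/9)


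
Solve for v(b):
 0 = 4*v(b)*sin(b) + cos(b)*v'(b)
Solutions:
 v(b) = C1*cos(b)^4


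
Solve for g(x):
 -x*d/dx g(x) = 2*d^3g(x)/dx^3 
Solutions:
 g(x) = C1 + Integral(C2*airyai(-2^(2/3)*x/2) + C3*airybi(-2^(2/3)*x/2), x)


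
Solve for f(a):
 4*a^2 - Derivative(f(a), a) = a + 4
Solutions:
 f(a) = C1 + 4*a^3/3 - a^2/2 - 4*a


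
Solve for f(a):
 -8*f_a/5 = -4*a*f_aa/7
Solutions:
 f(a) = C1 + C2*a^(19/5)


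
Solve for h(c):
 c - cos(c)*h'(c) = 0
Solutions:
 h(c) = C1 + Integral(c/cos(c), c)


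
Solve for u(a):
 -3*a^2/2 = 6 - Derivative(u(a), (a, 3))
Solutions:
 u(a) = C1 + C2*a + C3*a^2 + a^5/40 + a^3


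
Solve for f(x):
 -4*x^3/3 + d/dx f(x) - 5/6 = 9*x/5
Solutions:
 f(x) = C1 + x^4/3 + 9*x^2/10 + 5*x/6


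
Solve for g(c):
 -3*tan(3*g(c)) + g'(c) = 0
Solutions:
 g(c) = -asin(C1*exp(9*c))/3 + pi/3
 g(c) = asin(C1*exp(9*c))/3


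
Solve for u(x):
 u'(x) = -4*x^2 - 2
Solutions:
 u(x) = C1 - 4*x^3/3 - 2*x


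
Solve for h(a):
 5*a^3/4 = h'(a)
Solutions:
 h(a) = C1 + 5*a^4/16


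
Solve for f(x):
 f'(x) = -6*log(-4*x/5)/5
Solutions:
 f(x) = C1 - 6*x*log(-x)/5 + 6*x*(-2*log(2) + 1 + log(5))/5


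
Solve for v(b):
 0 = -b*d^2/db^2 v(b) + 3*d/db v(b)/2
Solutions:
 v(b) = C1 + C2*b^(5/2)


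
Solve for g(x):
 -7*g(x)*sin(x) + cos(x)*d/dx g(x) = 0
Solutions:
 g(x) = C1/cos(x)^7


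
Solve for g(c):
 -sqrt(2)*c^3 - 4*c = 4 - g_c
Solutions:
 g(c) = C1 + sqrt(2)*c^4/4 + 2*c^2 + 4*c


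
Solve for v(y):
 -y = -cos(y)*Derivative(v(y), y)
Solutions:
 v(y) = C1 + Integral(y/cos(y), y)


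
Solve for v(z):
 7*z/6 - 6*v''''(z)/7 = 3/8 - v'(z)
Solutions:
 v(z) = C1 + C4*exp(6^(2/3)*7^(1/3)*z/6) - 7*z^2/12 + 3*z/8 + (C2*sin(2^(2/3)*3^(1/6)*7^(1/3)*z/4) + C3*cos(2^(2/3)*3^(1/6)*7^(1/3)*z/4))*exp(-6^(2/3)*7^(1/3)*z/12)


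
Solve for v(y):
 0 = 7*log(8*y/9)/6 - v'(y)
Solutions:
 v(y) = C1 + 7*y*log(y)/6 - 7*y*log(3)/3 - 7*y/6 + 7*y*log(2)/2


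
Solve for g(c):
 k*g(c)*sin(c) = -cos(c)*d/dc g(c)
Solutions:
 g(c) = C1*exp(k*log(cos(c)))


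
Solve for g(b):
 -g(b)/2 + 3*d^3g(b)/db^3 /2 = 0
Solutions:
 g(b) = C3*exp(3^(2/3)*b/3) + (C1*sin(3^(1/6)*b/2) + C2*cos(3^(1/6)*b/2))*exp(-3^(2/3)*b/6)


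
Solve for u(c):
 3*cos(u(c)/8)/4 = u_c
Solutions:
 -3*c/4 - 4*log(sin(u(c)/8) - 1) + 4*log(sin(u(c)/8) + 1) = C1


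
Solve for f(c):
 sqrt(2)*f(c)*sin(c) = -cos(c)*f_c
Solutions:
 f(c) = C1*cos(c)^(sqrt(2))


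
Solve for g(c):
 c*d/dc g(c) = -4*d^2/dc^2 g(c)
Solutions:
 g(c) = C1 + C2*erf(sqrt(2)*c/4)


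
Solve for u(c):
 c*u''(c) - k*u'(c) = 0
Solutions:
 u(c) = C1 + c^(re(k) + 1)*(C2*sin(log(c)*Abs(im(k))) + C3*cos(log(c)*im(k)))


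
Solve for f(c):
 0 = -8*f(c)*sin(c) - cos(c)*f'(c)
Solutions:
 f(c) = C1*cos(c)^8


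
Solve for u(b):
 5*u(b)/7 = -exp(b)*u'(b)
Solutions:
 u(b) = C1*exp(5*exp(-b)/7)


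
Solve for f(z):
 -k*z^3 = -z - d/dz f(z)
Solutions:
 f(z) = C1 + k*z^4/4 - z^2/2


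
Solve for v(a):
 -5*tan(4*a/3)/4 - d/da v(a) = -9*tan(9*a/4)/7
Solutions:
 v(a) = C1 + 15*log(cos(4*a/3))/16 - 4*log(cos(9*a/4))/7


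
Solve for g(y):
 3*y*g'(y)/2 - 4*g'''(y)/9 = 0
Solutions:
 g(y) = C1 + Integral(C2*airyai(3*y/2) + C3*airybi(3*y/2), y)


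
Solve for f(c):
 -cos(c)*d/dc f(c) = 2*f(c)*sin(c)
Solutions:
 f(c) = C1*cos(c)^2


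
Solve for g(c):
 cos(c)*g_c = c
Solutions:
 g(c) = C1 + Integral(c/cos(c), c)


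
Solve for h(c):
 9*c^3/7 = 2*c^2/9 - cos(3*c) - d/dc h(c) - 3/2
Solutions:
 h(c) = C1 - 9*c^4/28 + 2*c^3/27 - 3*c/2 - sin(3*c)/3


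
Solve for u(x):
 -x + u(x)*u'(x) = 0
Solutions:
 u(x) = -sqrt(C1 + x^2)
 u(x) = sqrt(C1 + x^2)


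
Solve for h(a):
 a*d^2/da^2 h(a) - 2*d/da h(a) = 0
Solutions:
 h(a) = C1 + C2*a^3


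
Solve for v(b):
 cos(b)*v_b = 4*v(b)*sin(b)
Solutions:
 v(b) = C1/cos(b)^4


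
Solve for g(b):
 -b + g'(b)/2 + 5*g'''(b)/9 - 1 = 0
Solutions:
 g(b) = C1 + C2*sin(3*sqrt(10)*b/10) + C3*cos(3*sqrt(10)*b/10) + b^2 + 2*b


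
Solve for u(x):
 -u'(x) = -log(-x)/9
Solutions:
 u(x) = C1 + x*log(-x)/9 - x/9


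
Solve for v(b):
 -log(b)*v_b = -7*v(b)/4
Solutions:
 v(b) = C1*exp(7*li(b)/4)


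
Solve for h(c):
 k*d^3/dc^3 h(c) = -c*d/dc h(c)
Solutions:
 h(c) = C1 + Integral(C2*airyai(c*(-1/k)^(1/3)) + C3*airybi(c*(-1/k)^(1/3)), c)


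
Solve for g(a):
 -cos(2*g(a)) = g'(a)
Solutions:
 g(a) = -asin((C1 + exp(4*a))/(C1 - exp(4*a)))/2 + pi/2
 g(a) = asin((C1 + exp(4*a))/(C1 - exp(4*a)))/2


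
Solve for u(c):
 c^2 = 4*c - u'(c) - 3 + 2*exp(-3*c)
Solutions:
 u(c) = C1 - c^3/3 + 2*c^2 - 3*c - 2*exp(-3*c)/3


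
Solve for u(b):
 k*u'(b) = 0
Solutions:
 u(b) = C1


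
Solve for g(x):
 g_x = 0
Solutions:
 g(x) = C1


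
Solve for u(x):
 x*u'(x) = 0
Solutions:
 u(x) = C1


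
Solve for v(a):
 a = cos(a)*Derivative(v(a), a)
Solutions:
 v(a) = C1 + Integral(a/cos(a), a)


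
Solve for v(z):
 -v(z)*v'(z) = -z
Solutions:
 v(z) = -sqrt(C1 + z^2)
 v(z) = sqrt(C1 + z^2)


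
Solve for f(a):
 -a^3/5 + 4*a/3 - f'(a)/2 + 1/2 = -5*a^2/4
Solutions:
 f(a) = C1 - a^4/10 + 5*a^3/6 + 4*a^2/3 + a


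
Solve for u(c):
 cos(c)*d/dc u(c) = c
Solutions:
 u(c) = C1 + Integral(c/cos(c), c)


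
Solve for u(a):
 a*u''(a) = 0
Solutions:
 u(a) = C1 + C2*a


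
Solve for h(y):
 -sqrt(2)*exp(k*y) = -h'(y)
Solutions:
 h(y) = C1 + sqrt(2)*exp(k*y)/k


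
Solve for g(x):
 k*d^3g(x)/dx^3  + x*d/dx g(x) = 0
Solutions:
 g(x) = C1 + Integral(C2*airyai(x*(-1/k)^(1/3)) + C3*airybi(x*(-1/k)^(1/3)), x)


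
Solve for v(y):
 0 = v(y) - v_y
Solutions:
 v(y) = C1*exp(y)


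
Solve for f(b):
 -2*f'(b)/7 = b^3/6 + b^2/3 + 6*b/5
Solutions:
 f(b) = C1 - 7*b^4/48 - 7*b^3/18 - 21*b^2/10


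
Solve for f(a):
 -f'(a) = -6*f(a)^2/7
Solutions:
 f(a) = -7/(C1 + 6*a)


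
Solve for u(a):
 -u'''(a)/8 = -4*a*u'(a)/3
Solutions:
 u(a) = C1 + Integral(C2*airyai(2*6^(2/3)*a/3) + C3*airybi(2*6^(2/3)*a/3), a)


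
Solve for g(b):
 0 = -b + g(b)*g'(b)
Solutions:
 g(b) = -sqrt(C1 + b^2)
 g(b) = sqrt(C1 + b^2)


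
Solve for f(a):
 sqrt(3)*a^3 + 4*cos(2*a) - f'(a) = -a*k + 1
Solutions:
 f(a) = C1 + sqrt(3)*a^4/4 + a^2*k/2 - a + 2*sin(2*a)


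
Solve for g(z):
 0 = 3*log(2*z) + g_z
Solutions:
 g(z) = C1 - 3*z*log(z) - z*log(8) + 3*z


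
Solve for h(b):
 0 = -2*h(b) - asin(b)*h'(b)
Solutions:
 h(b) = C1*exp(-2*Integral(1/asin(b), b))


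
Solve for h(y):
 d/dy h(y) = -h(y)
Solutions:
 h(y) = C1*exp(-y)


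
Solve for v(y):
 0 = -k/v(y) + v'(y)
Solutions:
 v(y) = -sqrt(C1 + 2*k*y)
 v(y) = sqrt(C1 + 2*k*y)


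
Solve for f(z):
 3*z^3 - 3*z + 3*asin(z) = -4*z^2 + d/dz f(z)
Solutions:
 f(z) = C1 + 3*z^4/4 + 4*z^3/3 - 3*z^2/2 + 3*z*asin(z) + 3*sqrt(1 - z^2)


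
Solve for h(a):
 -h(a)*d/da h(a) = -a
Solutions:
 h(a) = -sqrt(C1 + a^2)
 h(a) = sqrt(C1 + a^2)


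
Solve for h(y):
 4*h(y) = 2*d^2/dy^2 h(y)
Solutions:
 h(y) = C1*exp(-sqrt(2)*y) + C2*exp(sqrt(2)*y)


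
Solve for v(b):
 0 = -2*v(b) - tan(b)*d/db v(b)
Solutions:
 v(b) = C1/sin(b)^2


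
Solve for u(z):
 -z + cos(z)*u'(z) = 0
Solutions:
 u(z) = C1 + Integral(z/cos(z), z)


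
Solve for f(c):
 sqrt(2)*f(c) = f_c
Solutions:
 f(c) = C1*exp(sqrt(2)*c)


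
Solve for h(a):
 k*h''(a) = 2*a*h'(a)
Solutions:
 h(a) = C1 + C2*erf(a*sqrt(-1/k))/sqrt(-1/k)


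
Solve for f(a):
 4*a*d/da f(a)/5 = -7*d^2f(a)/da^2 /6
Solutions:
 f(a) = C1 + C2*erf(2*sqrt(105)*a/35)


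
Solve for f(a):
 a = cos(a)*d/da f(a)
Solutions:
 f(a) = C1 + Integral(a/cos(a), a)


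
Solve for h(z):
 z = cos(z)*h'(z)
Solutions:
 h(z) = C1 + Integral(z/cos(z), z)


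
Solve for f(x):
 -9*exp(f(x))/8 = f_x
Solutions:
 f(x) = log(1/(C1 + 9*x)) + 3*log(2)


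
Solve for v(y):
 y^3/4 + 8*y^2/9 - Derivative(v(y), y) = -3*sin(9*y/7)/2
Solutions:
 v(y) = C1 + y^4/16 + 8*y^3/27 - 7*cos(9*y/7)/6


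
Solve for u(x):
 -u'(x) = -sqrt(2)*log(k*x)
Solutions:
 u(x) = C1 + sqrt(2)*x*log(k*x) - sqrt(2)*x


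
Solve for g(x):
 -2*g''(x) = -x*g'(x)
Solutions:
 g(x) = C1 + C2*erfi(x/2)


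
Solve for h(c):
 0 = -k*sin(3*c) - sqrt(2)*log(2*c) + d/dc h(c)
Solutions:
 h(c) = C1 + sqrt(2)*c*(log(c) - 1) + sqrt(2)*c*log(2) - k*cos(3*c)/3


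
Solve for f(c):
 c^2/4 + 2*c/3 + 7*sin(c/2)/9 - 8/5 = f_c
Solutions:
 f(c) = C1 + c^3/12 + c^2/3 - 8*c/5 - 14*cos(c/2)/9


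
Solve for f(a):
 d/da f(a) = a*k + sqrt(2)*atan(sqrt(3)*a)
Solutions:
 f(a) = C1 + a^2*k/2 + sqrt(2)*(a*atan(sqrt(3)*a) - sqrt(3)*log(3*a^2 + 1)/6)


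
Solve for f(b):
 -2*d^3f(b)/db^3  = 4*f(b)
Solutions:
 f(b) = C3*exp(-2^(1/3)*b) + (C1*sin(2^(1/3)*sqrt(3)*b/2) + C2*cos(2^(1/3)*sqrt(3)*b/2))*exp(2^(1/3)*b/2)


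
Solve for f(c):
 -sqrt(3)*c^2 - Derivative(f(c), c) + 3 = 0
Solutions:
 f(c) = C1 - sqrt(3)*c^3/3 + 3*c


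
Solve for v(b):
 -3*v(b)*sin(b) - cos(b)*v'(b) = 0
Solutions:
 v(b) = C1*cos(b)^3


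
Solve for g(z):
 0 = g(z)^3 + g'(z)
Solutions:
 g(z) = -sqrt(2)*sqrt(-1/(C1 - z))/2
 g(z) = sqrt(2)*sqrt(-1/(C1 - z))/2


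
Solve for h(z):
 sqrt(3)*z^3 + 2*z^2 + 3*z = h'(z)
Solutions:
 h(z) = C1 + sqrt(3)*z^4/4 + 2*z^3/3 + 3*z^2/2
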